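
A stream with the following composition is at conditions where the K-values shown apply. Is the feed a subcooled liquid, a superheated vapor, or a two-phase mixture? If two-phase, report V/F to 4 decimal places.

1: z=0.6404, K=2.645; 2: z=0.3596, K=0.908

superheated vapor

ΣzᵢKᵢ = 2.0204; Σzᵢ/Kᵢ = 0.6382.
Since Σzᵢ/Kᵢ < 1 the mixture is above its dew point — single vapor phase.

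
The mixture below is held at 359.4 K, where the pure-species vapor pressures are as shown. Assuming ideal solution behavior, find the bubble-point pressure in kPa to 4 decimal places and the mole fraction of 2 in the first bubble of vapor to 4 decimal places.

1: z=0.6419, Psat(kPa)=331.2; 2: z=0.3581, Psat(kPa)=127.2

Pbub = 258.1476 kPa, y_2 = 0.1765

At the bubble point ψ → 0, so ΣzᵢKᵢ = 1 with Kᵢ = Pᵢˢᵃᵗ/P ⇒ P = ΣzᵢPᵢˢᵃᵗ.
P = 0.6419·331.2 + 0.3581·127.2 = 258.1476 kPa
yᵢ = zᵢPᵢˢᵃᵗ/P ⇒ y_2 = 0.3581·127.2/258.1476 = 0.1765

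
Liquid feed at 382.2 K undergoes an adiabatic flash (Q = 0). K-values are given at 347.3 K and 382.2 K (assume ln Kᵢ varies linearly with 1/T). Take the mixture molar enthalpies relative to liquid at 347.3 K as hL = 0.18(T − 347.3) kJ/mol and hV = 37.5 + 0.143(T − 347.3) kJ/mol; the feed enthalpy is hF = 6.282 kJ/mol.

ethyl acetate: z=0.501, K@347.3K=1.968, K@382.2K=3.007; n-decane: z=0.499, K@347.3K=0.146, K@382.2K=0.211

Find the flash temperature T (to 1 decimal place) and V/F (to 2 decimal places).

T = 352.6 K, V/F = 0.14

Adiabatic flash: solve Rachford–Rice at each trial T, then check hF = ψ·hV(T) + (1−ψ)·hL(T).
  T = 347.3 K: K = (1.968, 0.146), RR gives ψ = 0.071, H_out = 2.668 kJ/mol
  T = 382.2 K: K = (3.007, 0.211), RR gives ψ = 0.386, H_out = 20.271 kJ/mol
  T = 364.8 K: K = (2.459, 0.177), RR gives ψ = 0.267, H_out = 12.984 kJ/mol
  T = 356.1 K: K = (2.207, 0.161), RR gives ψ = 0.184, H_out = 8.425 kJ/mol
  T = 351.7 K: K = (2.086, 0.154), RR gives ψ = 0.132, H_out = 5.731 kJ/mol
  T = 353.9 K: K = (2.146, 0.157), RR gives ψ = 0.159, H_out = 7.118 kJ/mol
Linear interpolation between T = 351.7 (H_out = 5.731) and T = 353.9 (H_out = 7.118) on hF = 6.282 gives T ≈ 352.6 K, at which ψ = 0.14.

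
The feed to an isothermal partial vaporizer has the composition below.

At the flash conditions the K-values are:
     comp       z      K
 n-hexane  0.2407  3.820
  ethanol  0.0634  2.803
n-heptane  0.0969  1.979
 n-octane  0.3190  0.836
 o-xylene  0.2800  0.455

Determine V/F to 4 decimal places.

Material balance + equilibrium reduce to Σ zᵢ(Kᵢ−1)/(1+V/F(Kᵢ−1)) = 0.
Check two-phase: ΣzᵢKᵢ = 1.6830 > 1 and Σzᵢ/Kᵢ = 1.1316 > 1, so g(0) = 0.6830 > 0 and g(1) = -0.1316 < 0.
Newton–Raphson from V/F = 0.5:
  V/F = 0.5000: g = 0.13871, g' = -0.5957 → V/F = 0.7328
  V/F = 0.7328: g = 0.01229, g' = -0.5149 → V/F = 0.7567
Converged at V/F = 0.7567.

V/F = 0.7567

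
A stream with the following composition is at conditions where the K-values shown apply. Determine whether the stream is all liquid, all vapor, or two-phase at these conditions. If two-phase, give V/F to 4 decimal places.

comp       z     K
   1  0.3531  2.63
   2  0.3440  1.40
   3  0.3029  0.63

ΣzᵢKᵢ = 1.6011; Σzᵢ/Kᵢ = 0.8608.
Since Σzᵢ/Kᵢ < 1 the mixture is above its dew point — single vapor phase.

all vapor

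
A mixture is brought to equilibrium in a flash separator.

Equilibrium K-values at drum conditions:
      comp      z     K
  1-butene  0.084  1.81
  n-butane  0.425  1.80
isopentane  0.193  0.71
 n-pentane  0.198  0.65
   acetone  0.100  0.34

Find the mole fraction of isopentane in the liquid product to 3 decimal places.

Let ψ = V/F and solve Σ zᵢ(Kᵢ−1)/(1+ψ(Kᵢ−1)) = 0.
Check two-phase: ΣzᵢKᵢ = 1.217 > 1 and Σzᵢ/Kᵢ = 1.153 > 1, so g(0) = 0.217 > 0 and g(1) = -0.153 < 0.
Newton–Raphson from ψ = 0.5:
  ψ = 0.500: g = 0.0433, g' = -0.322 → ψ = 0.635
  ψ = 0.635: g = -0.0008, g' = -0.337 → ψ = 0.632
Converged at ψ = 0.632.
Compositions from xᵢ = zᵢ/(1+ψ(Kᵢ−1)), yᵢ = Kᵢxᵢ:
  1-butene: x = 0.056, y = 0.101
  n-butane: x = 0.282, y = 0.508
  isopentane: x = 0.236, y = 0.168
  n-pentane: x = 0.254, y = 0.165
  acetone: x = 0.172, y = 0.058

x_isopentane = 0.236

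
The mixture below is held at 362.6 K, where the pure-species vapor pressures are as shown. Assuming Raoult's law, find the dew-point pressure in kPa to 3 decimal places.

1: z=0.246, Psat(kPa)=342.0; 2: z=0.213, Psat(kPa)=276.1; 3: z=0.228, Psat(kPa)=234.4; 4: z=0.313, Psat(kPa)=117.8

Pdew = 195.293 kPa

At the dew point ψ → 1, so Σzᵢ/Kᵢ = 1 with Kᵢ = Pᵢˢᵃᵗ/P ⇒ 1/P = Σzᵢ/Pᵢˢᵃᵗ.
1/P = 0.246/342.0 + 0.213/276.1 + 0.228/234.4 + 0.313/117.8 = 0.005120 ⇒ P = 195.293 kPa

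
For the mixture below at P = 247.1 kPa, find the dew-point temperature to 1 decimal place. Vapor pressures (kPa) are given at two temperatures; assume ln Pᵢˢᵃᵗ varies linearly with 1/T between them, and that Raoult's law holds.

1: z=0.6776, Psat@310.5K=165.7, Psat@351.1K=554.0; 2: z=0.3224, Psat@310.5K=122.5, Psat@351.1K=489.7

T = 325.5 K

Dew-point temperature: Σzᵢ·P/Pᵢˢᵃᵗ(T) = 1. Interpolate ln Pᵢˢᵃᵗ = aᵢ + bᵢ/T.
  T = 310.5 K: ΣzᵢP/Pᵢˢᵃᵗ = 1.6608
  T = 351.1 K: ΣzᵢP/Pᵢˢᵃᵗ = 0.4649
  T = 330.8 K: ΣzᵢP/Pᵢˢᵃᵗ = 0.8443
  T = 320.6 K: ΣzᵢP/Pᵢˢᵃᵗ = 1.1731
  T = 325.7 K: ΣzᵢP/Pᵢˢᵃᵗ = 0.9926
  T = 323.1 K: ΣzᵢP/Pᵢˢᵃᵗ = 1.0801
Interpolating between 323.1 K and 325.7 K gives T ≈ 325.5 K.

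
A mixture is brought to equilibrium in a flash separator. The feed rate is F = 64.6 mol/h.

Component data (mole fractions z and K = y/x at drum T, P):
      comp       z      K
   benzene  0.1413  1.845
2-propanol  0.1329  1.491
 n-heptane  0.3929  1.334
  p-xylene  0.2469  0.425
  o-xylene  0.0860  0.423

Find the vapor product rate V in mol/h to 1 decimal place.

Newton iteration, β⁰ = 0.41:
  β = 0.4100: g = 0.00766, g' = -0.3006 → β = 0.4355
  β = 0.4355: g = -0.00006, g' = -0.3054 → β = 0.4353
Converged at β = 0.4353.
Then V = β·F = 0.4353·64.6 = 28.1 mol/h and L = F − V = 36.5 mol/h.

V = 28.1 mol/h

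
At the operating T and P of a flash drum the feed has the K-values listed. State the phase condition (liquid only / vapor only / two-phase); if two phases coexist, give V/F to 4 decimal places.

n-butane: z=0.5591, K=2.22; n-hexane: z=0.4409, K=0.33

ΣzᵢKᵢ = 1.3867; Σzᵢ/Kᵢ = 1.5879.
Both exceed 1, so a two-phase solution exists.
Material balance + equilibrium reduce to Σ zᵢ(Kᵢ−1)/(1+ψ(Kᵢ−1)) = 0.
Iterate (Newton) starting at ψ = 0.63:
  ψ = 0.6300: g = -0.12549, g' = -0.8587 → ψ = 0.4839
  ψ = 0.4839: g = -0.00819, g' = -0.7624 → ψ = 0.4731
Converged at ψ = 0.4731.

two-phase, V/F = 0.4731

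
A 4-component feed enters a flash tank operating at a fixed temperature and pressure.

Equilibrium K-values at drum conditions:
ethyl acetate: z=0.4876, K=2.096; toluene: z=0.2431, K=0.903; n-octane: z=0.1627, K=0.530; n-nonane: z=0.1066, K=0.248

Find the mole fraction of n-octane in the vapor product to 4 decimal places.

Material balance + equilibrium reduce to Σ zᵢ(Kᵢ−1)/(1+ψ(Kᵢ−1)) = 0.
Check two-phase: ΣzᵢKᵢ = 1.3542 > 1 and Σzᵢ/Kᵢ = 1.2387 > 1, so g(0) = 0.3542 > 0 and g(1) = -0.2387 < 0.
Newton iteration, ψ⁰ = 0.5:
  ψ = 0.5000: g = 0.09202, g' = -0.4632 → ψ = 0.6987
  ψ = 0.6987: g = -0.00540, g' = -0.5378 → ψ = 0.6886
Converged at ψ = 0.6886.
Compositions from xᵢ = zᵢ/(1+ψ(Kᵢ−1)), yᵢ = Kᵢxᵢ:
  ethyl acetate: x = 0.2779, y = 0.5825
  toluene: x = 0.2605, y = 0.2352
  n-octane: x = 0.2405, y = 0.1275
  n-nonane: x = 0.2211, y = 0.0548

y_n-octane = 0.1275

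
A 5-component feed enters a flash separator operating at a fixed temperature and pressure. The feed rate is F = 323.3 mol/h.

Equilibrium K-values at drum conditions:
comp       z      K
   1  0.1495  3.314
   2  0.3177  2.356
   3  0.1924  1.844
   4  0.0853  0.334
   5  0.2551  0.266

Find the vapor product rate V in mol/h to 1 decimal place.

Material balance + equilibrium reduce to Σ zᵢ(Kᵢ−1)/(1+V/F(Kᵢ−1)) = 0.
Feasibility: ΣzᵢKᵢ = 1.6951, Σzᵢ/Kᵢ = 1.4987 — both > 1, two phases present.
Newton–Raphson from V/F = 0.49:
  V/F = 0.4900: g = 0.15908, g' = -0.8738 → V/F = 0.6721
  V/F = 0.6721: g = -0.00796, g' = -0.9976 → V/F = 0.6641
  V/F = 0.6641: g = -0.00004, g' = -0.9872 → V/F = 0.6640
Converged at V/F = 0.6640.
Then V = V/F·F = 0.6640·323.3 = 214.7 mol/h and L = F − V = 108.6 mol/h.

V = 214.7 mol/h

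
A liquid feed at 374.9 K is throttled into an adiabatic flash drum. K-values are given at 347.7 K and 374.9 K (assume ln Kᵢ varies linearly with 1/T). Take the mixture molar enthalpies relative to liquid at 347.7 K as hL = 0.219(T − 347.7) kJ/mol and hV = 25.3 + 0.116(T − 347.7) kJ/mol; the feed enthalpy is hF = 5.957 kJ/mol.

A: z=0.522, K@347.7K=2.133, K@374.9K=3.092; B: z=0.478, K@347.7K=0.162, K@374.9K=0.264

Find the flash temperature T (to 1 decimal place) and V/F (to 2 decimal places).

T = 349.3 K, V/F = 0.22

Adiabatic flash: solve Rachford–Rice at each trial T, then check hF = ψ·hV(T) + (1−ψ)·hL(T).
  T = 347.7 K: K = (2.133, 0.162), RR gives ψ = 0.201, H_out = 5.086 kJ/mol
  T = 374.9 K: K = (3.092, 0.264), RR gives ψ = 0.481, H_out = 16.773 kJ/mol
  T = 361.3 K: K = (2.586, 0.209), RR gives ψ = 0.358, H_out = 11.542 kJ/mol
  T = 354.5 K: K = (2.353, 0.184), RR gives ψ = 0.287, H_out = 8.541 kJ/mol
  T = 351.1 K: K = (2.241, 0.173), RR gives ψ = 0.246, H_out = 6.884 kJ/mol
  T = 349.4 K: K = (2.187, 0.167), RR gives ψ = 0.224, H_out = 6.005 kJ/mol
Linear interpolation between T = 347.7 (H_out = 5.086) and T = 349.4 (H_out = 6.005) on hF = 5.957 gives T ≈ 349.3 K, at which ψ = 0.22.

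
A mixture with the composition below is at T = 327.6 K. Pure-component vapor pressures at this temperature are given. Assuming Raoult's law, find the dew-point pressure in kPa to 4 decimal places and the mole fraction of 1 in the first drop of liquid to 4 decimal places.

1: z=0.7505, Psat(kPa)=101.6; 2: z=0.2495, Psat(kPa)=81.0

Pdew = 95.5378 kPa, x_1 = 0.7057

At the dew point ψ → 1, so Σzᵢ/Kᵢ = 1 with Kᵢ = Pᵢˢᵃᵗ/P ⇒ 1/P = Σzᵢ/Pᵢˢᵃᵗ.
1/P = 0.7505/101.6 + 0.2495/81.0 = 0.0104671 ⇒ P = 95.5378 kPa
xᵢ = zᵢP/Pᵢˢᵃᵗ ⇒ x_1 = 0.7505·95.5378/101.6 = 0.7057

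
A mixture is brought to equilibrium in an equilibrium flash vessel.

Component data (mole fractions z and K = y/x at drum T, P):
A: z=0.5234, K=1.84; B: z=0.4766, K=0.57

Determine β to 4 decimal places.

β = 0.6498

Rachford–Rice: g(β) = Σ zᵢ(Kᵢ−1)/(1+β(Kᵢ−1)) = 0.
g(0) = ΣzᵢKᵢ − 1 = 0.2347 and g(1) = 1 − Σzᵢ/Kᵢ = -0.1206, so a root lies in (0, 1).
Binary case is linear: z₁(K₁−1)(1+β(K₂−1)) + z₂(K₂−1)(1+β(K₁−1)) = 0
⇒ β = [z₁(K₁−1)+z₂(K₂−1)] / [−(K₁−1)(K₂−1)] = 0.23472/0.36120 = 0.6498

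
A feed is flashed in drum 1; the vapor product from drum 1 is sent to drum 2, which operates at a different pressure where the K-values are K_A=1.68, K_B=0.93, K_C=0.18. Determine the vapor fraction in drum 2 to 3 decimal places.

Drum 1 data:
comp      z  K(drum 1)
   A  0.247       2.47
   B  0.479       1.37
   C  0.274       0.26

Drum 1:
Rachford–Rice: g(ψ₁) = Σ zᵢ(Kᵢ−1)/(1+ψ₁(Kᵢ−1)) = 0.
g(0) = ΣzᵢKᵢ − 1 = 0.338 and g(1) = 1 − Σzᵢ/Kᵢ = -0.503, so a root lies in (0, 1).
Iterate (Newton) starting at ψ₁ = 0.59:
  ψ₁ = 0.590: g = -0.0200, g' = -0.670 → ψ₁ = 0.560
Converged at ψ₁ = 0.560.
Drum-1 compositions:
  A: x = 0.136, y = 0.335
  B: x = 0.397, y = 0.544
  C: x = 0.468, y = 0.122
Drum-2 feed = drum-1 vapor: z₂ = (0.3347, 0.5437, 0.1216).
Drum 2:
Rachford–Rice: g(ψ₂) = Σ zᵢ(Kᵢ−1)/(1+ψ₂(Kᵢ−1)) = 0.
Feasibility: ΣzᵢKᵢ = 1.090, Σzᵢ/Kᵢ = 1.459 — both > 1, two phases present.
Newton–Raphson from ψ₂ = 0.58:
  ψ₂ = 0.580: g = -0.0665, g' = -0.380 → ψ₂ = 0.405
  ψ₂ = 0.405: g = -0.0099, g' = -0.281 → ψ₂ = 0.370
  ψ₂ = 0.370: g = -0.0002, g' = -0.270 → ψ₂ = 0.369
Converged at ψ₂ = 0.369.
  A: x = 0.268, y = 0.450
  B: x = 0.558, y = 0.519
  C: x = 0.174, y = 0.031

V/F (drum 2) = 0.369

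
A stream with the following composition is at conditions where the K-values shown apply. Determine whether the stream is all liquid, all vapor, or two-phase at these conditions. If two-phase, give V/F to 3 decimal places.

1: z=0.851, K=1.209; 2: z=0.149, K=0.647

ΣzᵢKᵢ = 1.125; Σzᵢ/Kᵢ = 0.934.
Since Σzᵢ/Kᵢ < 1 the mixture is above its dew point — single vapor phase.

all vapor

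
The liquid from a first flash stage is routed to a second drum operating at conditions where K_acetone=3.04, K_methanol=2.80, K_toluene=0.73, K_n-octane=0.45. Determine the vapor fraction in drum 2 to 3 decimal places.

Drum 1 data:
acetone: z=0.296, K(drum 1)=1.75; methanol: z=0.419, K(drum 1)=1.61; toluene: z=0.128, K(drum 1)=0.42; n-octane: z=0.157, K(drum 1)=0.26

Drum 1:
Rachford–Rice: g(ψ₁) = Σ zᵢ(Kᵢ−1)/(1+ψ₁(Kᵢ−1)) = 0.
g(0) = ΣzᵢKᵢ − 1 = 0.287 and g(1) = 1 − Σzᵢ/Kᵢ = -0.338, so a root lies in (0, 1).
Newton–Raphson from ψ₁ = 0.5:
  ψ₁ = 0.500: g = 0.0683, g' = -0.482 → ψ₁ = 0.642
  ψ₁ = 0.642: g = -0.0060, g' = -0.578 → ψ₁ = 0.631
Converged at ψ₁ = 0.631.
Drum-1 compositions:
  acetone: x = 0.201, y = 0.352
  methanol: x = 0.303, y = 0.487
  toluene: x = 0.202, y = 0.085
  n-octane: x = 0.295, y = 0.077
Drum-2 feed = drum-1 liquid: z₂ = (0.2009, 0.3025, 0.2020, 0.2947).
Drum 2:
Let ψ₂ = V/F and solve Σ zᵢ(Kᵢ−1)/(1+ψ₂(Kᵢ−1)) = 0.
Check two-phase: ΣzᵢKᵢ = 1.738 > 1 and Σzᵢ/Kᵢ = 1.106 > 1, so g(0) = 0.738 > 0 and g(1) = -0.106 < 0.
Newton–Raphson from ψ₂ = 0.5:
  ψ₂ = 0.500: g = 0.2029, g' = -0.666 → ψ₂ = 0.805
  ψ₂ = 0.805: g = 0.0171, g' = -0.594 → ψ₂ = 0.833
Converged at ψ₂ = 0.833.
  acetone: x = 0.074, y = 0.226
  methanol: x = 0.121, y = 0.339
  toluene: x = 0.261, y = 0.190
  n-octane: x = 0.544, y = 0.245

V/F (drum 2) = 0.833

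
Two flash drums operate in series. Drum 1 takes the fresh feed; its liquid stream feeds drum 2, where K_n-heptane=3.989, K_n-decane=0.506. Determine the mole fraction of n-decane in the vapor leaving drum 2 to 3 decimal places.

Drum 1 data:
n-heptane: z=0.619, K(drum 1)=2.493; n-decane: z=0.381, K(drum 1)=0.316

y_n-decane (drum 2) = 0.434

Drum 1:
Rachford–Rice: g(ψ₁) = Σ zᵢ(Kᵢ−1)/(1+ψ₁(Kᵢ−1)) = 0.
Feasibility: ΣzᵢKᵢ = 1.664, Σzᵢ/Kᵢ = 1.454 — both > 1, two phases present.
Binary case is linear: z₁(K₁−1)(1+ψ₁(K₂−1)) + z₂(K₂−1)(1+ψ₁(K₁−1)) = 0
⇒ ψ₁ = [z₁(K₁−1)+z₂(K₂−1)] / [−(K₁−1)(K₂−1)] = 0.6636/1.0212 = 0.650
Drum-1 compositions:
  n-heptane: x = 0.314, y = 0.783
  n-decane: x = 0.686, y = 0.217
Drum-2 feed = drum-1 liquid: z₂ = (0.3142, 0.6858).
Drum 2:
Material balance + equilibrium reduce to Σ zᵢ(Kᵢ−1)/(1+ψ₂(Kᵢ−1)) = 0.
g(0) = ΣzᵢKᵢ − 1 = 0.600 and g(1) = 1 − Σzᵢ/Kᵢ = -0.434, so a root lies in (0, 1).
Binary case is linear: z₁(K₁−1)(1+ψ₂(K₂−1)) + z₂(K₂−1)(1+ψ₂(K₁−1)) = 0
⇒ ψ₂ = [z₁(K₁−1)+z₂(K₂−1)] / [−(K₁−1)(K₂−1)] = 0.6003/1.4766 = 0.407
  n-heptane: x = 0.142, y = 0.566
  n-decane: x = 0.858, y = 0.434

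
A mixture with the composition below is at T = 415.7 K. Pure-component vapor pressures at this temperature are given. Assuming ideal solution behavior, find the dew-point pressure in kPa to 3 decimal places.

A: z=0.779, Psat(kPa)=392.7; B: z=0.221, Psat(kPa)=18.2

Pdew = 70.789 kPa

At the dew point ψ → 1, so Σzᵢ/Kᵢ = 1 with Kᵢ = Pᵢˢᵃᵗ/P ⇒ 1/P = Σzᵢ/Pᵢˢᵃᵗ.
1/P = 0.779/392.7 + 0.221/18.2 = 0.014127 ⇒ P = 70.789 kPa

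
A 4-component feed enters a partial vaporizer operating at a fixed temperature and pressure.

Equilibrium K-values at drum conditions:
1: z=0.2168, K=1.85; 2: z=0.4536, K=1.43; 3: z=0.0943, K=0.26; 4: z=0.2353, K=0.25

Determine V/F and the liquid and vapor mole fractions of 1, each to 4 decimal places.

Rachford–Rice: g(V/F) = Σ zᵢ(Kᵢ−1)/(1+V/F(Kᵢ−1)) = 0.
Feasibility: ΣzᵢKᵢ = 1.1331, Σzᵢ/Kᵢ = 1.7383 — both > 1, two phases present.
Iterate (Newton) starting at V/F = 0.5:
  V/F = 0.5000: g = -0.10327, g' = -0.6029 → V/F = 0.3287
  V/F = 0.3287: g = -0.01150, g' = -0.4834 → V/F = 0.3049
  V/F = 0.3049: g = -0.00013, g' = -0.4729 → V/F = 0.3047
Converged at V/F = 0.3047.
Compositions from xᵢ = zᵢ/(1+V/F(Kᵢ−1)), yᵢ = Kᵢxᵢ:
  1: x = 0.1722, y = 0.3186
  2: x = 0.4011, y = 0.5735
  3: x = 0.1217, y = 0.0317
  4: x = 0.3050, y = 0.0762

V/F = 0.3047, x_1 = 0.1722, y_1 = 0.3186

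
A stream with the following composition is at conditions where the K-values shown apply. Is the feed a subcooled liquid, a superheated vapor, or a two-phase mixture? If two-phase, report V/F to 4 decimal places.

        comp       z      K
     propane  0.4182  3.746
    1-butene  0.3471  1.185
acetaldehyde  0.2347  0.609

superheated vapor

ΣzᵢKᵢ = 2.1208; Σzᵢ/Kᵢ = 0.7899.
Since Σzᵢ/Kᵢ < 1 the mixture is above its dew point — single vapor phase.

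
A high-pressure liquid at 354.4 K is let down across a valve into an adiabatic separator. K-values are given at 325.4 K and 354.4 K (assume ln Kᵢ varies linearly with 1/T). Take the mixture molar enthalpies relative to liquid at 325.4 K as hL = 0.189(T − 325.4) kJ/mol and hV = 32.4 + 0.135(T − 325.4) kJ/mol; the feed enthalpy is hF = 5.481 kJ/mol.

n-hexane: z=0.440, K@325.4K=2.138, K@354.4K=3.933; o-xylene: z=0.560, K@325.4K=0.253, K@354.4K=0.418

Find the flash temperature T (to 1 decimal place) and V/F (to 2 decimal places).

Adiabatic flash: solve Rachford–Rice at each trial T, then check hF = ψ·hV(T) + (1−ψ)·hL(T).
  T = 325.4 K: K = (2.138, 0.253), RR gives ψ = 0.097, H_out = 3.141 kJ/mol
  T = 354.4 K: K = (3.933, 0.418), RR gives ψ = 0.565, H_out = 22.905 kJ/mol
  T = 339.9 K: K = (2.938, 0.329), RR gives ψ = 0.366, H_out = 14.326 kJ/mol
  T = 332.6 K: K = (2.512, 0.289), RR gives ψ = 0.248, H_out = 9.314 kJ/mol
  T = 329.0 K: K = (2.320, 0.271), RR gives ψ = 0.179, H_out = 6.440 kJ/mol
  T = 327.2 K: K = (2.227, 0.262), RR gives ψ = 0.140, H_out = 4.853 kJ/mol
Linear interpolation between T = 327.2 (H_out = 4.853) and T = 329.0 (H_out = 6.440) on hF = 5.481 gives T ≈ 327.9 K, at which ψ = 0.16.

T = 327.9 K, V/F = 0.16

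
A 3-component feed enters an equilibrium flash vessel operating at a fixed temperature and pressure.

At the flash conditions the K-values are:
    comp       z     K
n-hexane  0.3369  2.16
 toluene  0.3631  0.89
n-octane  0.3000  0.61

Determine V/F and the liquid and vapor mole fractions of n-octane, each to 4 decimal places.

Material balance + equilibrium reduce to Σ zᵢ(Kᵢ−1)/(1+V/F(Kᵢ−1)) = 0.
Feasibility: ΣzᵢKᵢ = 1.2339, Σzᵢ/Kᵢ = 1.0558 — both > 1, two phases present.
Newton iteration, V/F⁰ = 0.5:
  V/F = 0.5000: g = 0.05974, g' = -0.2569 → V/F = 0.7325
  V/F = 0.7325: g = 0.00405, g' = -0.2271 → V/F = 0.7503
  V/F = 0.7503: g = 0.00001, g' = -0.2260 → V/F = 0.7504
Converged at V/F = 0.7504.
Compositions from xᵢ = zᵢ/(1+V/F(Kᵢ−1)), yᵢ = Kᵢxᵢ:
  n-hexane: x = 0.1801, y = 0.3891
  toluene: x = 0.3958, y = 0.3522
  n-octane: x = 0.4241, y = 0.2587

V/F = 0.7504, x_n-octane = 0.4241, y_n-octane = 0.2587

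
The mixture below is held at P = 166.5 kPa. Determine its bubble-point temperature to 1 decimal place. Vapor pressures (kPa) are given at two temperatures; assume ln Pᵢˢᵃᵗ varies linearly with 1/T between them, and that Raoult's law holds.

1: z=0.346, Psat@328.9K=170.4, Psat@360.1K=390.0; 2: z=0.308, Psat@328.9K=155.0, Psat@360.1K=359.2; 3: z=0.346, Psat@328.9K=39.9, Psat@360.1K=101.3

Bubble-point temperature: ΣzᵢPᵢˢᵃᵗ(T) = P. Interpolate ln Pᵢˢᵃᵗ = aᵢ + bᵢ/T.
  T = 328.9 K: ΣzᵢPᵢˢᵃᵗ = 120.50 kPa
  T = 360.1 K: ΣzᵢPᵢˢᵃᵗ = 280.62 kPa
  T = 344.5 K: ΣzᵢPᵢˢᵃᵗ = 187.42 kPa
  T = 336.7 K: ΣzᵢPᵢˢᵃᵗ = 151.05 kPa
  T = 340.6 K: ΣzᵢPᵢˢᵃᵗ = 168.46 kPa
  T = 338.6 K: ΣzᵢPᵢˢᵃᵗ = 159.34 kPa
Interpolating between 338.6 K and 340.6 K gives T ≈ 340.2 K.

T = 340.2 K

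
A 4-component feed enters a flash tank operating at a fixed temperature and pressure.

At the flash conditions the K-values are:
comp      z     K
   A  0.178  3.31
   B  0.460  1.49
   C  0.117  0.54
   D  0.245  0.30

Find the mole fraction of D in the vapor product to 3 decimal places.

Newton iteration, ψ⁰ = 0.62:
  ψ = 0.620: g = -0.0364, g' = -0.649 → ψ = 0.564
  ψ = 0.564: g = -0.0009, g' = -0.620 → ψ = 0.563
Converged at ψ = 0.563.
Compositions from xᵢ = zᵢ/(1+ψ(Kᵢ−1)), yᵢ = Kᵢxᵢ:
  A: x = 0.077, y = 0.256
  B: x = 0.361, y = 0.537
  C: x = 0.158, y = 0.085
  D: x = 0.404, y = 0.121

y_D = 0.121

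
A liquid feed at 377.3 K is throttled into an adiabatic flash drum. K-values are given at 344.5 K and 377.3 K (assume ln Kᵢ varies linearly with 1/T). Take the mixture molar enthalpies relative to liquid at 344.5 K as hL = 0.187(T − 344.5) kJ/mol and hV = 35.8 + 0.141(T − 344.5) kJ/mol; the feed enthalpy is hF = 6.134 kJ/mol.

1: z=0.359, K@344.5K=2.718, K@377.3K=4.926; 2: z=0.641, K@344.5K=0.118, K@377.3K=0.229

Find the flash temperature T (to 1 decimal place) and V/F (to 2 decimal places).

Adiabatic flash: solve Rachford–Rice at each trial T, then check hF = ψ·hV(T) + (1−ψ)·hL(T).
  T = 344.5 K: K = (2.718, 0.118), RR gives ψ = 0.034, H_out = 1.214 kJ/mol
  T = 377.3 K: K = (4.926, 0.229), RR gives ψ = 0.302, H_out = 16.502 kJ/mol
  T = 360.9 K: K = (3.709, 0.167), RR gives ψ = 0.194, H_out = 9.875 kJ/mol
  T = 352.7 K: K = (3.186, 0.141), RR gives ψ = 0.125, H_out = 5.951 kJ/mol
  T = 356.8 K: K = (3.441, 0.153), RR gives ψ = 0.161, H_out = 7.989 kJ/mol
  T = 354.8 K: K = (3.315, 0.147), RR gives ψ = 0.144, H_out = 7.017 kJ/mol
Linear interpolation between T = 352.7 (H_out = 5.951) and T = 354.8 (H_out = 7.017) on hF = 6.134 gives T ≈ 353.1 K, at which ψ = 0.13.

T = 353.1 K, V/F = 0.13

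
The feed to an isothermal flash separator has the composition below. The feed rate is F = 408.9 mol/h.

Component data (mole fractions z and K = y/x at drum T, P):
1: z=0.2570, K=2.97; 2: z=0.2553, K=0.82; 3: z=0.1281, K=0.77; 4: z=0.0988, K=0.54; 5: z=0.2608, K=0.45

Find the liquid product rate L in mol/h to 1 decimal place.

L = 276.1 mol/h

Newton–Raphson from V/F = 0.41:
  V/F = 0.4100: g = -0.04329, g' = -0.4864 → V/F = 0.3210
  V/F = 0.3210: g = 0.00206, g' = -0.5366 → V/F = 0.3248
Converged at V/F = 0.3248.
Then V = V/F·F = 0.3248·408.9 = 132.8 mol/h and L = F − V = 276.1 mol/h.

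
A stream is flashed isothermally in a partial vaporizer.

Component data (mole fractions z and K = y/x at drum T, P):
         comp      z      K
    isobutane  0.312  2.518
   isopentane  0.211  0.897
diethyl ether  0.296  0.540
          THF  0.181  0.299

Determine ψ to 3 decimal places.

ψ = 0.273

Material balance + equilibrium reduce to Σ zᵢ(Kᵢ−1)/(1+ψ(Kᵢ−1)) = 0.
Check two-phase: ΣzᵢKᵢ = 1.189 > 1 and Σzᵢ/Kᵢ = 1.513 > 1, so g(0) = 0.189 > 0 and g(1) = -0.513 < 0.
Iterate (Newton) starting at ψ = 0.5:
  ψ = 0.500: g = -0.1258, g' = -0.551 → ψ = 0.272
  ψ = 0.272: g = 0.0006, g' = -0.580 → ψ = 0.273
Converged at ψ = 0.273.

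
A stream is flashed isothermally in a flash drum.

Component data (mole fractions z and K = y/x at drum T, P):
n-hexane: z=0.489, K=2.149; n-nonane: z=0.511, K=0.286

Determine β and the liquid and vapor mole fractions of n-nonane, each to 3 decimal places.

β = 0.240, x_n-nonane = 0.617, y_n-nonane = 0.176

Binary case is linear: z₁(K₁−1)(1+β(K₂−1)) + z₂(K₂−1)(1+β(K₁−1)) = 0
⇒ β = [z₁(K₁−1)+z₂(K₂−1)] / [−(K₁−1)(K₂−1)] = 0.1970/0.8204 = 0.240
Compositions from xᵢ = zᵢ/(1+β(Kᵢ−1)), yᵢ = Kᵢxᵢ:
  n-hexane: x = 0.383, y = 0.824
  n-nonane: x = 0.617, y = 0.176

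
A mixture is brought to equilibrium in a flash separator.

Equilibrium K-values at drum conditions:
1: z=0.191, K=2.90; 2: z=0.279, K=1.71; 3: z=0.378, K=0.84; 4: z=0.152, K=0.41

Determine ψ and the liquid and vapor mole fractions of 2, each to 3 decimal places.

Let ψ = V/F and solve Σ zᵢ(Kᵢ−1)/(1+ψ(Kᵢ−1)) = 0.
g(0) = ΣzᵢKᵢ − 1 = 0.411 and g(1) = 1 − Σzᵢ/Kᵢ = -0.050, so a root lies in (0, 1).
Iterate (Newton) starting at ψ = 0.5:
  ψ = 0.500: g = 0.1393, g' = -0.376 → ψ = 0.871
  ψ = 0.871: g = 0.0044, g' = -0.388 → ψ = 0.882
Converged at ψ = 0.882.
Compositions from xᵢ = zᵢ/(1+ψ(Kᵢ−1)), yᵢ = Kᵢxᵢ:
  1: x = 0.071, y = 0.207
  2: x = 0.172, y = 0.293
  3: x = 0.440, y = 0.370
  4: x = 0.317, y = 0.130

ψ = 0.882, x_2 = 0.172, y_2 = 0.293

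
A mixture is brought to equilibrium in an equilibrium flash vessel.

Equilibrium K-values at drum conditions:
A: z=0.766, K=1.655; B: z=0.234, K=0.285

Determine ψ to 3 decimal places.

Binary case is linear: z₁(K₁−1)(1+ψ(K₂−1)) + z₂(K₂−1)(1+ψ(K₁−1)) = 0
⇒ ψ = [z₁(K₁−1)+z₂(K₂−1)] / [−(K₁−1)(K₂−1)] = 0.3344/0.4683 = 0.714

ψ = 0.714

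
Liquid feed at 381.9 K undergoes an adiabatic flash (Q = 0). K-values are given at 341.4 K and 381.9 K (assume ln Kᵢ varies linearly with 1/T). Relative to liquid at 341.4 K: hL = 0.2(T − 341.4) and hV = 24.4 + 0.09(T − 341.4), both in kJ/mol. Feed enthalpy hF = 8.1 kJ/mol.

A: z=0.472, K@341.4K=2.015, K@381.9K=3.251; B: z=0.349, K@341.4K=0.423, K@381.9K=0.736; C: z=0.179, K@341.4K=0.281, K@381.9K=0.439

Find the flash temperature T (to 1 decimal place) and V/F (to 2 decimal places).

Adiabatic flash: solve Rachford–Rice at each trial T, then check hF = ψ·hV(T) + (1−ψ)·hL(T).
  T = 341.4 K: K = (2.015, 0.423, 0.281), RR gives ψ = 0.233, H_out = 5.693 kJ/mol
  T = 381.9 K: K = (3.251, 0.736, 0.439), RR gives ψ = 0.951, H_out = 27.068 kJ/mol
  T = 361.6 K: K = (2.592, 0.566, 0.355), RR gives ψ = 0.587, H_out = 17.053 kJ/mol
  T = 351.5 K: K = (2.294, 0.491, 0.317), RR gives ψ = 0.418, H_out = 11.751 kJ/mol
  T = 346.4 K: K = (2.151, 0.456, 0.299), RR gives ψ = 0.328, H_out = 8.829 kJ/mol
  T = 343.9 K: K = (2.082, 0.439, 0.290), RR gives ψ = 0.282, H_out = 7.302 kJ/mol
  T = 345.1 K: K = (2.115, 0.447, 0.294), RR gives ψ = 0.304, H_out = 8.044 kJ/mol
Linear interpolation between T = 345.1 (H_out = 8.044) and T = 346.4 (H_out = 8.829) on hF = 8.1 gives T ≈ 345.2 K, at which ψ = 0.31.

T = 345.2 K, V/F = 0.31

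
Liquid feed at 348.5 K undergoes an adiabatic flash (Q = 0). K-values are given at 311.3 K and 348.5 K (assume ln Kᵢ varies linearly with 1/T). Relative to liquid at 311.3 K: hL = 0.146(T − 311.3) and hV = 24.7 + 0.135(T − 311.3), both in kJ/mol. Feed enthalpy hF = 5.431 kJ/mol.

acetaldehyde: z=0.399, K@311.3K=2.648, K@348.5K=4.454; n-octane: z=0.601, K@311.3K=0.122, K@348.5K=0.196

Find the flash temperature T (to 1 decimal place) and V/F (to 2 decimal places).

Adiabatic flash: solve Rachford–Rice at each trial T, then check hF = ψ·hV(T) + (1−ψ)·hL(T).
  T = 311.3 K: K = (2.648, 0.122), RR gives ψ = 0.090, H_out = 2.217 kJ/mol
  T = 348.5 K: K = (4.454, 0.196), RR gives ψ = 0.322, H_out = 13.259 kJ/mol
  T = 329.9 K: K = (3.485, 0.157), RR gives ψ = 0.231, H_out = 8.381 kJ/mol
  T = 320.6 K: K = (3.050, 0.139), RR gives ψ = 0.170, H_out = 5.542 kJ/mol
  T = 316.0 K: K = (2.847, 0.130), RR gives ψ = 0.133, H_out = 3.974 kJ/mol
  T = 318.3 K: K = (2.947, 0.135), RR gives ψ = 0.152, H_out = 4.775 kJ/mol
Linear interpolation between T = 318.3 (H_out = 4.775) and T = 320.6 (H_out = 5.542) on hF = 5.431 gives T ≈ 320.3 K, at which ψ = 0.17.

T = 320.3 K, V/F = 0.17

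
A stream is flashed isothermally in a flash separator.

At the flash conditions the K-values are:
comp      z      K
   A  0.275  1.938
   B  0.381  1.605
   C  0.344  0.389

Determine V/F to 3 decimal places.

Newton–Raphson from V/F = 0.63:
  V/F = 0.630: g = -0.0127, g' = -0.508 → V/F = 0.605
Converged at V/F = 0.605.

V/F = 0.605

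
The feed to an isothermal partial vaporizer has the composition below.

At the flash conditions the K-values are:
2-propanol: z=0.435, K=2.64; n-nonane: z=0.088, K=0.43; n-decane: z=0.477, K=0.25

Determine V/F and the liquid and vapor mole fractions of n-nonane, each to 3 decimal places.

Material balance + equilibrium reduce to Σ zᵢ(Kᵢ−1)/(1+V/F(Kᵢ−1)) = 0.
g(0) = ΣzᵢKᵢ − 1 = 0.305 and g(1) = 1 − Σzᵢ/Kᵢ = -1.277, so a root lies in (0, 1).
Iterate (Newton) starting at V/F = 0.5:
  V/F = 0.500: g = -0.2506, g' = -1.096 → V/F = 0.271
  V/F = 0.271: g = -0.0148, g' = -1.023 → V/F = 0.257
Converged at V/F = 0.257.
Compositions from xᵢ = zᵢ/(1+V/F(Kᵢ−1)), yᵢ = Kᵢxᵢ:
  2-propanol: x = 0.306, y = 0.808
  n-nonane: x = 0.103, y = 0.044
  n-decane: x = 0.591, y = 0.148

V/F = 0.257, x_n-nonane = 0.103, y_n-nonane = 0.044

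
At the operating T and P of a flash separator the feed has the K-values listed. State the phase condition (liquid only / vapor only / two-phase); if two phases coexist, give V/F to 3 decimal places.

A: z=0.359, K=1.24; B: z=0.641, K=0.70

ΣzᵢKᵢ = 0.894; Σzᵢ/Kᵢ = 1.205.
Since ΣzᵢKᵢ < 1 the mixture is below its bubble point — single liquid phase.

liquid only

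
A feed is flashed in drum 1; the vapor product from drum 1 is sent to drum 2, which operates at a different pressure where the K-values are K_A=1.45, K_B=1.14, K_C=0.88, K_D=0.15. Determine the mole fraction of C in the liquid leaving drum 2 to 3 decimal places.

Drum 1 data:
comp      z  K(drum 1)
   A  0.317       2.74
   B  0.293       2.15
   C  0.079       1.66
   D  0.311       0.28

x_C (drum 2) = 0.092

Drum 1:
Newton–Raphson from ψ₁ = 0.57:
  ψ₁ = 0.570: g = 0.1386, g' = -0.865 → ψ₁ = 0.730
  ψ₁ = 0.730: g = -0.0108, g' = -1.033 → ψ₁ = 0.720
Converged at ψ₁ = 0.720.
Drum-1 compositions:
  A: x = 0.141, y = 0.386
  B: x = 0.160, y = 0.345
  C: x = 0.054, y = 0.089
  D: x = 0.645, y = 0.181
Drum-2 feed = drum-1 vapor: z₂ = (0.3857, 0.3447, 0.0889, 0.1807).
Drum 2:
Newton–Raphson from ψ₂ = 0.64:
  ψ₂ = 0.640: g = -0.1693, g' = -0.682 → ψ₂ = 0.392
  ψ₂ = 0.392: g = -0.0482, g' = -0.357 → ψ₂ = 0.257
  ψ₂ = 0.257: g = -0.0054, g' = -0.284 → ψ₂ = 0.238
Converged at ψ₂ = 0.238.
  A: x = 0.348, y = 0.505
  B: x = 0.334, y = 0.380
  C: x = 0.092, y = 0.081
  D: x = 0.226, y = 0.034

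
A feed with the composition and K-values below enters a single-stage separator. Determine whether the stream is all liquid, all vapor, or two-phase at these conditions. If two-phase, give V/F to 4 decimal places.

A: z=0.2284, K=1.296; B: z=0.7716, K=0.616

all liquid

ΣzᵢKᵢ = 0.7713; Σzᵢ/Kᵢ = 1.4288.
Since ΣzᵢKᵢ < 1 the mixture is below its bubble point — single liquid phase.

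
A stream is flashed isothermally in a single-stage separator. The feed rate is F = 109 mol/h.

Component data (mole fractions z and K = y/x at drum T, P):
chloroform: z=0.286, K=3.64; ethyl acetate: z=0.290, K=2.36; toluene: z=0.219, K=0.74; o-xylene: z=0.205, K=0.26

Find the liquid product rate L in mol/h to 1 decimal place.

L = 23.1 mol/h

Let ψ = V/F and solve Σ zᵢ(Kᵢ−1)/(1+ψ(Kᵢ−1)) = 0.
Feasibility: ΣzᵢKᵢ = 1.941, Σzᵢ/Kᵢ = 1.286 — both > 1, two phases present.
Newton iteration, ψ⁰ = 0.6:
  ψ = 0.600: g = 0.1691, g' = -0.845 → ψ = 0.800
  ψ = 0.800: g = -0.0123, g' = -1.027 → ψ = 0.788
Converged at ψ = 0.788.
Then V = ψ·F = 0.7880·109 = 85.9 mol/h and L = F − V = 23.1 mol/h.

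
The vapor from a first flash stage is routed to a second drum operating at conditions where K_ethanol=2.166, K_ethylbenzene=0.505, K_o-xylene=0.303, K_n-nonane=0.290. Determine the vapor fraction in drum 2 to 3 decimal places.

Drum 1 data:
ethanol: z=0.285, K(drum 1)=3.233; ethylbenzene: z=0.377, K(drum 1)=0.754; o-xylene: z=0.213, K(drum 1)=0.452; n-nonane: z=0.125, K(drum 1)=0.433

Drum 1:
Newton iteration, ψ₁⁰ = 0.42:
  ψ₁ = 0.420: g = -0.0197, g' = -0.584 → ψ₁ = 0.386
  ψ₁ = 0.386: g = 0.0004, g' = -0.606 → ψ₁ = 0.387
Converged at ψ₁ = 0.387.
Drum-1 compositions:
  ethanol: x = 0.153, y = 0.494
  ethylbenzene: x = 0.417, y = 0.314
  o-xylene: x = 0.270, y = 0.122
  n-nonane: x = 0.160, y = 0.069
Drum-2 feed = drum-1 vapor: z₂ = (0.4943, 0.3142, 0.1222, 0.0693).
Drum 2:
Rachford–Rice: g(ψ₂) = Σ zᵢ(Kᵢ−1)/(1+ψ₂(Kᵢ−1)) = 0.
g(0) = ΣzᵢKᵢ − 1 = 0.286 and g(1) = 1 − Σzᵢ/Kᵢ = -0.493, so a root lies in (0, 1).
Newton iteration, ψ₂⁰ = 0.5:
  ψ₂ = 0.500: g = -0.0496, g' = -0.628 → ψ₂ = 0.421
  ψ₂ = 0.421: g = -0.0006, g' = -0.615 → ψ₂ = 0.420
Converged at ψ₂ = 0.420.
  ethanol: x = 0.332, y = 0.719
  ethylbenzene: x = 0.397, y = 0.200
  o-xylene: x = 0.173, y = 0.052
  n-nonane: x = 0.099, y = 0.029

V/F (drum 2) = 0.420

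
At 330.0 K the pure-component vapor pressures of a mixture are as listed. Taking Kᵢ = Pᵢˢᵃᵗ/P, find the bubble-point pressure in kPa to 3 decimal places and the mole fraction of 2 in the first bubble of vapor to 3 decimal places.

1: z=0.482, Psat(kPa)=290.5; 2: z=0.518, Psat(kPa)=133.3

At the bubble point ψ → 0, so ΣzᵢKᵢ = 1 with Kᵢ = Pᵢˢᵃᵗ/P ⇒ P = ΣzᵢPᵢˢᵃᵗ.
P = 0.482·290.5 + 0.518·133.3 = 209.070 kPa
yᵢ = zᵢPᵢˢᵃᵗ/P ⇒ y_2 = 0.518·133.3/209.070 = 0.330

Pbub = 209.070 kPa, y_2 = 0.330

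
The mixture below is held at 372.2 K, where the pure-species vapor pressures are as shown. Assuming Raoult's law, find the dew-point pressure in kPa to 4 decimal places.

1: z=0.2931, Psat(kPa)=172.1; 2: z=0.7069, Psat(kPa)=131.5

At the dew point ψ → 1, so Σzᵢ/Kᵢ = 1 with Kᵢ = Pᵢˢᵃᵗ/P ⇒ 1/P = Σzᵢ/Pᵢˢᵃᵗ.
1/P = 0.2931/172.1 + 0.7069/131.5 = 0.0070787 ⇒ P = 141.2680 kPa

Pdew = 141.2680 kPa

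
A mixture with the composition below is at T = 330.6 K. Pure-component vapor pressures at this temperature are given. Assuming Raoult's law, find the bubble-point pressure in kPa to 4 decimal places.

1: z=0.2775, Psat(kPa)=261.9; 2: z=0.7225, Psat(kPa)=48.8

Pbub = 107.9352 kPa

At the bubble point ψ → 0, so ΣzᵢKᵢ = 1 with Kᵢ = Pᵢˢᵃᵗ/P ⇒ P = ΣzᵢPᵢˢᵃᵗ.
P = 0.2775·261.9 + 0.7225·48.8 = 107.9352 kPa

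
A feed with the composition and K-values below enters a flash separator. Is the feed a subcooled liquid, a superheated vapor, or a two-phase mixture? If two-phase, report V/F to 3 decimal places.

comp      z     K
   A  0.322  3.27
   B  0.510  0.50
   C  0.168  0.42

two-phase, V/F = 0.320

ΣzᵢKᵢ = 1.379; Σzᵢ/Kᵢ = 1.518.
Both exceed 1, so a two-phase solution exists.
Rachford–Rice: g(ψ) = Σ zᵢ(Kᵢ−1)/(1+ψ(Kᵢ−1)) = 0.
Newton–Raphson from ψ = 0.5:
  ψ = 0.500: g = -0.1349, g' = -0.703 → ψ = 0.308
  ψ = 0.308: g = 0.0101, g' = -0.837 → ψ = 0.320
Converged at ψ = 0.320.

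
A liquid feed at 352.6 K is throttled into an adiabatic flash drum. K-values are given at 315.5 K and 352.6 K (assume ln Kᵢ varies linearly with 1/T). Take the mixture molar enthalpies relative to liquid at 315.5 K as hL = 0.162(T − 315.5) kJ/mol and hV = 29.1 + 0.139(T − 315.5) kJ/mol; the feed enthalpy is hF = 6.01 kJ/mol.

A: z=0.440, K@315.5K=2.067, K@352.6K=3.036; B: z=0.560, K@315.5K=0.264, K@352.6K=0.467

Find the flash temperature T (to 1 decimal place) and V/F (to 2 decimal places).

Adiabatic flash: solve Rachford–Rice at each trial T, then check hF = ψ·hV(T) + (1−ψ)·hL(T).
  T = 315.5 K: K = (2.067, 0.264), RR gives ψ = 0.073, H_out = 2.124 kJ/mol
  T = 352.6 K: K = (3.036, 0.467), RR gives ψ = 0.550, H_out = 21.559 kJ/mol
  T = 334.1 K: K = (2.533, 0.357), RR gives ψ = 0.319, H_out = 12.161 kJ/mol
  T = 324.8 K: K = (2.295, 0.308), RR gives ψ = 0.204, H_out = 7.391 kJ/mol
  T = 320.1 K: K = (2.178, 0.285), RR gives ψ = 0.141, H_out = 4.819 kJ/mol
  T = 322.5 K: K = (2.238, 0.297), RR gives ψ = 0.173, H_out = 6.151 kJ/mol
Linear interpolation between T = 320.1 (H_out = 4.819) and T = 322.5 (H_out = 6.151) on hF = 6.01 gives T ≈ 322.2 K, at which ψ = 0.17.

T = 322.2 K, V/F = 0.17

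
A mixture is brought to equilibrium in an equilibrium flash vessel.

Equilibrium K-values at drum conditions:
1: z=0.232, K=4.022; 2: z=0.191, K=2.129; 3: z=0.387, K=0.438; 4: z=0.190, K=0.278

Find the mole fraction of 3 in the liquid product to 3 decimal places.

Rachford–Rice: g(ψ) = Σ zᵢ(Kᵢ−1)/(1+ψ(Kᵢ−1)) = 0.
Check two-phase: ΣzᵢKᵢ = 1.562 > 1 and Σzᵢ/Kᵢ = 1.714 > 1, so g(0) = 0.562 > 0 and g(1) = -0.714 < 0.
Iterate (Newton) starting at ψ = 0.45:
  ψ = 0.450: g = -0.0542, g' = -0.924 → ψ = 0.391
  ψ = 0.391: g = 0.0008, g' = -0.955 → ψ = 0.392
Converged at ψ = 0.392.
Compositions from xᵢ = zᵢ/(1+ψ(Kᵢ−1)), yᵢ = Kᵢxᵢ:
  1: x = 0.106, y = 0.427
  2: x = 0.132, y = 0.282
  3: x = 0.496, y = 0.217
  4: x = 0.265, y = 0.074

x_3 = 0.496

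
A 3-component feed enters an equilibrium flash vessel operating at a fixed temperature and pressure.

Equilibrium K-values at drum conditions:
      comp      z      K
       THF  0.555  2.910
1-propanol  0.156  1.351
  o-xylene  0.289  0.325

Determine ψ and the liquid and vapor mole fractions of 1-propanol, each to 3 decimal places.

ψ = 0.839, x_1-propanol = 0.121, y_1-propanol = 0.163

Newton iteration, ψ⁰ = 0.5:
  ψ = 0.500: g = 0.2944, g' = -0.844 → ψ = 0.849
  ψ = 0.849: g = -0.0103, g' = -1.028 → ψ = 0.839
Converged at ψ = 0.839.
Compositions from xᵢ = zᵢ/(1+ψ(Kᵢ−1)), yᵢ = Kᵢxᵢ:
  THF: x = 0.213, y = 0.621
  1-propanol: x = 0.121, y = 0.163
  o-xylene: x = 0.666, y = 0.217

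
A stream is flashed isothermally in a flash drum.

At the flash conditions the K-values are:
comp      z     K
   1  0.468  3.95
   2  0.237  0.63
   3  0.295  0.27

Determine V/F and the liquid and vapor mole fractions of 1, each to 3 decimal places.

Material balance + equilibrium reduce to Σ zᵢ(Kᵢ−1)/(1+V/F(Kᵢ−1)) = 0.
Check two-phase: ΣzᵢKᵢ = 2.078 > 1 and Σzᵢ/Kᵢ = 1.587 > 1, so g(0) = 1.078 > 0 and g(1) = -0.587 < 0.
Iterate (Newton) starting at V/F = 0.43:
  V/F = 0.430: g = 0.1904, g' = -1.171 → V/F = 0.593
  V/F = 0.593: g = 0.0105, g' = -1.081 → V/F = 0.602
Converged at V/F = 0.602.
Compositions from xᵢ = zᵢ/(1+V/F(Kᵢ−1)), yᵢ = Kᵢxᵢ:
  1: x = 0.169, y = 0.666
  2: x = 0.305, y = 0.192
  3: x = 0.526, y = 0.142

V/F = 0.602, x_1 = 0.169, y_1 = 0.666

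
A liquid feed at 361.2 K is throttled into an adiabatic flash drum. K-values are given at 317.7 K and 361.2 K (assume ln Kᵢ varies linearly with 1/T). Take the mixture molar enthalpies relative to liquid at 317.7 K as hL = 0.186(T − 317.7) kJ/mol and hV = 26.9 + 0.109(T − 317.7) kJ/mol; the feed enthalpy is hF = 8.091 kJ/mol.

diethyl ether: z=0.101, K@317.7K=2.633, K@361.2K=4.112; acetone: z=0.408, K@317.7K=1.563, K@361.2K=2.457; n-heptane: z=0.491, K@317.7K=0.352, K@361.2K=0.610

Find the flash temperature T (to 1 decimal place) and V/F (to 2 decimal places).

Adiabatic flash: solve Rachford–Rice at each trial T, then check hF = ψ·hV(T) + (1−ψ)·hL(T).
  T = 317.7 K: K = (2.633, 1.563, 0.352), RR gives ψ = 0.135, H_out = 3.629 kJ/mol
  T = 361.2 K: K = (4.112, 2.457, 0.610), RR gives ψ = 1.000, H_out = 31.642 kJ/mol
  T = 339.4 K: K = (3.336, 1.987, 0.471), RR gives ψ = 0.547, H_out = 17.834 kJ/mol
  T = 328.5 K: K = (2.974, 1.768, 0.409), RR gives ψ = 0.348, H_out = 11.092 kJ/mol
  T = 323.1 K: K = (2.801, 1.664, 0.380), RR gives ψ = 0.246, H_out = 7.507 kJ/mol
  T = 325.8 K: K = (2.887, 1.716, 0.394), RR gives ψ = 0.298, H_out = 9.329 kJ/mol
  T = 324.5 K: K = (2.845, 1.691, 0.387), RR gives ψ = 0.273, H_out = 8.460 kJ/mol
Linear interpolation between T = 323.1 (H_out = 7.507) and T = 324.5 (H_out = 8.460) on hF = 8.091 gives T ≈ 324.0 K, at which ψ = 0.26.

T = 324.0 K, V/F = 0.26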